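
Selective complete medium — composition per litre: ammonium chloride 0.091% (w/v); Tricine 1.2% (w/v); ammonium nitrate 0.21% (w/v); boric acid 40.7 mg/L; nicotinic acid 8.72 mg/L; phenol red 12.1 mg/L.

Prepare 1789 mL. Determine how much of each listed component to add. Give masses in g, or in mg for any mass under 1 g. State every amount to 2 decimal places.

Working volume: 1789 mL = 1.789 L.
ammonium chloride: 0.091% w/v = 0.91 g/L → 0.91 × 1.789 L = 1.63 g
Tricine: 1.2 g per 100 mL × 1789 mL ÷ 100 = 21.47 g
ammonium nitrate: 0.21% w/v = 2.1 g/L → 2.1 × 1.789 L = 3.76 g
boric acid: 40.7 mg/L × 1.789 L = 72.81 mg
nicotinic acid: 8.72 mg/L × 1.789 L = 15.60 mg
phenol red: 12.1 mg/L × 1.789 L = 21.65 mg

ammonium chloride 1.63 g; Tricine 21.47 g; ammonium nitrate 3.76 g; boric acid 72.81 mg; nicotinic acid 15.60 mg; phenol red 21.65 mg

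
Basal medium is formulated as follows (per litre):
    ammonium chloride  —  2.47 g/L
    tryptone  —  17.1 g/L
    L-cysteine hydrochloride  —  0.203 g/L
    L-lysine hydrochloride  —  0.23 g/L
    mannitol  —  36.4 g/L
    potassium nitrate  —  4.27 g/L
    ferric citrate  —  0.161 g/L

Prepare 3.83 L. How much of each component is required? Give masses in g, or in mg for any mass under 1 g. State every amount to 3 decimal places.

ammonium chloride 9.460 g; tryptone 65.493 g; L-cysteine hydrochloride 777.490 mg; L-lysine hydrochloride 880.900 mg; mannitol 139.412 g; potassium nitrate 16.354 g; ferric citrate 616.630 mg

Working volume: 3.83 L.
ammonium chloride: 2.47 g/L × 3.83 L = 9.460 g
tryptone: 17.1 g/L × 3.83 L = 65.493 g
L-cysteine hydrochloride: 0.203 g/L × 3.83 L = 0.77749 g = 777.490 mg
L-lysine hydrochloride: 0.23 g/L × 3.83 L = 0.8809 g = 880.900 mg
mannitol: 36.4 g/L × 3.83 L = 139.412 g
potassium nitrate: 4.27 g/L × 3.83 L = 16.354 g
ferric citrate: 0.161 g/L × 3.83 L = 0.61663 g = 616.630 mg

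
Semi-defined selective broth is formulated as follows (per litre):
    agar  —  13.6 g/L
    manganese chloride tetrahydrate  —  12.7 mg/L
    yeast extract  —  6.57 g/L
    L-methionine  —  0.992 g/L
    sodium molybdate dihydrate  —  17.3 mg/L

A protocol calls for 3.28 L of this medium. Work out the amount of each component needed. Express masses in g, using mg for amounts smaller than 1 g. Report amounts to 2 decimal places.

agar 44.61 g; manganese chloride tetrahydrate 41.66 mg; yeast extract 21.55 g; L-methionine 3.25 g; sodium molybdate dihydrate 56.74 mg

Scale factor relative to 1 L: 3.28.
agar: 13.6 g/L × 3.28 L = 44.61 g
manganese chloride tetrahydrate: 12.7 mg/L × 3.28 L = 41.66 mg
yeast extract: 6.57 g/L × 3.28 L = 21.55 g
L-methionine: 0.992 g/L × 3.28 L = 3.25 g
sodium molybdate dihydrate: 17.3 mg/L × 3.28 L = 56.74 mg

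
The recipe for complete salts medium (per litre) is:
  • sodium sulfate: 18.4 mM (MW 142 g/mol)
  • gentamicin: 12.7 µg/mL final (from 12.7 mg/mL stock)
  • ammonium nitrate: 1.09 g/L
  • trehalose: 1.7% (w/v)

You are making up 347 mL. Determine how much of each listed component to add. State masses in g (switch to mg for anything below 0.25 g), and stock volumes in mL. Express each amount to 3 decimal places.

Working volume: 347 mL = 0.347 L.
sodium sulfate: 18.4 mmol/L × 142 g/mol × 0.347 L ÷ 1000 = 0.907 g
gentamicin: V = C2·V2/C1 = 12.7 µg/mL × 347 mL ÷ 12700 µg/mL = 0.347 mL
ammonium nitrate: 1.09 g/L × 0.347 L = 0.378 g
trehalose: 1.7% w/v = 17 g/L → 17 × 0.347 L = 5.899 g

sodium sulfate 0.907 g; gentamicin 0.347 mL; ammonium nitrate 0.378 g; trehalose 5.899 g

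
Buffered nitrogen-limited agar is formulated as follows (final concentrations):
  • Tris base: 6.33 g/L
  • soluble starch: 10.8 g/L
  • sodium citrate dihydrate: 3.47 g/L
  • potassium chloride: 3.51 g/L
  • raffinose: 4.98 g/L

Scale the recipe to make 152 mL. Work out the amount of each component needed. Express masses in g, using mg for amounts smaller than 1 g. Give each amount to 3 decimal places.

Tris base 962.160 mg; soluble starch 1.642 g; sodium citrate dihydrate 527.440 mg; potassium chloride 533.520 mg; raffinose 756.960 mg

Working volume: 152 mL = 0.152 L.
Tris base: 6.33 g/L × 0.152 L = 0.96216 g = 962.160 mg
soluble starch: 10.8 g/L × 0.152 L = 1.642 g
sodium citrate dihydrate: 3.47 g/L × 0.152 L = 0.52744 g = 527.440 mg
potassium chloride: 3.51 g/L × 0.152 L = 0.53352 g = 533.520 mg
raffinose: 4.98 g/L × 0.152 L = 0.75696 g = 756.960 mg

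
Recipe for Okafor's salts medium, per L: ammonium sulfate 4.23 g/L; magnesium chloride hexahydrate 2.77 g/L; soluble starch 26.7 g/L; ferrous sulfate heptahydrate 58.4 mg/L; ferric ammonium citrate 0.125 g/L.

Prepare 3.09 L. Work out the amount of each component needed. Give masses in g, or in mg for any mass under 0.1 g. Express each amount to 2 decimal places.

Scale factor relative to 1 L: 3.09.
ammonium sulfate: 4.23 g/L × 3.09 L = 13.07 g
magnesium chloride hexahydrate: 2.77 g/L × 3.09 L = 8.56 g
soluble starch: 26.7 g/L × 3.09 L = 82.50 g
ferrous sulfate heptahydrate: 58.4 mg/L × 3.09 L = 180.456 mg = 0.18 g
ferric ammonium citrate: 0.125 g/L × 3.09 L = 0.39 g

ammonium sulfate 13.07 g; magnesium chloride hexahydrate 8.56 g; soluble starch 82.50 g; ferrous sulfate heptahydrate 0.18 g; ferric ammonium citrate 0.39 g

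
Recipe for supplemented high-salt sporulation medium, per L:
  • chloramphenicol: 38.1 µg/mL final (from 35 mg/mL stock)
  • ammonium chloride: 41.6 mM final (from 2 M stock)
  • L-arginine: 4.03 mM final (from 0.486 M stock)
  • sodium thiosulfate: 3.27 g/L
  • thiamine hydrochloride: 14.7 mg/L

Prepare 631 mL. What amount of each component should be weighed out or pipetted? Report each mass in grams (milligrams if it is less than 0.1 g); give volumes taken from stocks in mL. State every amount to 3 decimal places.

chloramphenicol 0.687 mL; ammonium chloride 13.125 mL; L-arginine 5.232 mL; sodium thiosulfate 2.063 g; thiamine hydrochloride 9.276 mg

Target volume = 631 mL = 0.631 L.
chloramphenicol: C1V1 = C2V2 → 38.1 µg/mL × 631 mL ÷ 35000 µg/mL = 0.687 mL
ammonium chloride: dilute stock: 41.6 mM × 631 mL ÷ 2000 mM = 13.125 mL
L-arginine: C1V1 = C2V2 → 4.03 mM × 631 mL ÷ 486 mM = 5.232 mL
sodium thiosulfate: 3.27 g/L × 0.631 L = 2.063 g
thiamine hydrochloride: 14.7 mg/L × 0.631 L = 9.276 mg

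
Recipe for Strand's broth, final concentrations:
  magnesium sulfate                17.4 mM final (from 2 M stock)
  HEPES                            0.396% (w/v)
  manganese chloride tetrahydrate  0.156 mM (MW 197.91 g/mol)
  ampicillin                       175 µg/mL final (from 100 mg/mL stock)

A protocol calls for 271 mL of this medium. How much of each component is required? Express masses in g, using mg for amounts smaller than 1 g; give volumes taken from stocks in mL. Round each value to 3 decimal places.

magnesium sulfate 2.358 mL; HEPES 1.073 g; manganese chloride tetrahydrate 8.367 mg; ampicillin 0.474 mL

Working volume: 271 mL = 0.271 L.
magnesium sulfate: C1V1 = C2V2 → 17.4 mM × 271 mL ÷ 2000 mM = 2.358 mL
HEPES: 0.396 g per 100 mL × 271 mL ÷ 100 = 1.073 g
manganese chloride tetrahydrate: 0.156 mmol/L × 197.91 mg/mmol × 0.271 L = 8.367 mg
ampicillin: C1V1 = C2V2 → 175 µg/mL × 271 mL ÷ 100000 µg/mL = 0.474 mL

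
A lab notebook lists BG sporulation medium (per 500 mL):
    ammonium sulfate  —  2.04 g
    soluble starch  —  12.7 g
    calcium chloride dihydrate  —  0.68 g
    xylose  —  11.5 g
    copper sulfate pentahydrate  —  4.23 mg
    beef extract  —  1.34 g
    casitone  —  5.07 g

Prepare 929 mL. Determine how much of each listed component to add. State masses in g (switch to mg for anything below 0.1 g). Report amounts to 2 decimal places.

ammonium sulfate 3.79 g; soluble starch 23.60 g; calcium chloride dihydrate 1.26 g; xylose 21.37 g; copper sulfate pentahydrate 7.86 mg; beef extract 2.49 g; casitone 9.42 g

Ratio of target to recipe volume: 929 / 500 = 1.858.
ammonium sulfate: 2.04 g × (929 mL / 500 mL) = 3.79 g
soluble starch: 12.7 g × (929 mL / 500 mL) = 23.60 g
calcium chloride dihydrate: 0.68 g × (929 mL / 500 mL) = 1.26 g
xylose: 11.5 g × (929 mL / 500 mL) = 21.37 g
copper sulfate pentahydrate: 4.23 mg × (929 mL / 500 mL) = 7.86 mg
beef extract: 1.34 g × (929 mL / 500 mL) = 2.49 g
casitone: 5.07 g × (929 mL / 500 mL) = 9.42 g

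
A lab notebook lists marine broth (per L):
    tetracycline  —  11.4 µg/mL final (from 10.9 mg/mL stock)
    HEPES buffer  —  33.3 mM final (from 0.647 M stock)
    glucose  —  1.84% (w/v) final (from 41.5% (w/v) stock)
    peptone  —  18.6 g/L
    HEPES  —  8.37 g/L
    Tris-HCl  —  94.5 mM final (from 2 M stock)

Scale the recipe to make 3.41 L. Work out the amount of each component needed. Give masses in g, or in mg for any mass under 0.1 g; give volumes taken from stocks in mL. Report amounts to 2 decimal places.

Working volume: 3.41 L.
tetracycline: C1V1 = C2V2 → 11.4 µg/mL × 3410 mL ÷ 10900 µg/mL = 3.57 mL
HEPES buffer: dilute stock: 33.3 mM × 3410 mL ÷ 647 mM = 175.51 mL
glucose: dilute stock: 1.84% ÷ 41.5% × 3410 mL = 151.19 mL
peptone: 18.6 g/L × 3.41 L = 63.43 g
HEPES: 8.37 g/L × 3.41 L = 28.54 g
Tris-HCl: V = C2·V2/C1 = 94.5 mM × 3410 mL ÷ 2000 mM = 161.12 mL

tetracycline 3.57 mL; HEPES buffer 175.51 mL; glucose 151.19 mL; peptone 63.43 g; HEPES 28.54 g; Tris-HCl 161.12 mL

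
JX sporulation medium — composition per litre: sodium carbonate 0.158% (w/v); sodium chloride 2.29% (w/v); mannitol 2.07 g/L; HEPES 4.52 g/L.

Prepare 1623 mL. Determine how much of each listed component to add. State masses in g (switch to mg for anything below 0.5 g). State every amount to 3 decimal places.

sodium carbonate 2.564 g; sodium chloride 37.167 g; mannitol 3.360 g; HEPES 7.336 g

Target volume = 1623 mL = 1.623 L.
sodium carbonate: 0.158 g per 100 mL × 1623 mL ÷ 100 = 2.564 g
sodium chloride: 2.29% w/v = 22.9 g/L → 22.9 × 1.623 L = 37.167 g
mannitol: 2.07 g/L × 1.623 L = 3.360 g
HEPES: 4.52 g/L × 1.623 L = 7.336 g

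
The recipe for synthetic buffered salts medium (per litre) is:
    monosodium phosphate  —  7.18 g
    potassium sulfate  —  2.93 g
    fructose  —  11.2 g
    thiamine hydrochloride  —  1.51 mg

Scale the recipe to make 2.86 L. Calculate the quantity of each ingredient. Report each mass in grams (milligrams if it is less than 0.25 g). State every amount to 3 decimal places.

monosodium phosphate 20.535 g; potassium sulfate 8.380 g; fructose 32.032 g; thiamine hydrochloride 4.319 mg

Scale factor = 2860 mL / 1000 mL = 2.86.
monosodium phosphate: 7.18 g × (2860 mL / 1000 mL) = 20.535 g
potassium sulfate: 2.93 g × (2860 mL / 1000 mL) = 8.380 g
fructose: 11.2 g × (2860 mL / 1000 mL) = 32.032 g
thiamine hydrochloride: 1.51 mg × (2860 mL / 1000 mL) = 4.319 mg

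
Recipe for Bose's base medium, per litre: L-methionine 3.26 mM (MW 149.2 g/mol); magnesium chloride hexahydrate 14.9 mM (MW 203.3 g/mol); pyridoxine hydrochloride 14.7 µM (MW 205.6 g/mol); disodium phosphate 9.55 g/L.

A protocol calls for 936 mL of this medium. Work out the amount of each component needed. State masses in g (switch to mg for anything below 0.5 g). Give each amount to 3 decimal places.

L-methionine 455.263 mg; magnesium chloride hexahydrate 2.835 g; pyridoxine hydrochloride 2.829 mg; disodium phosphate 8.939 g

Working volume: 936 mL = 0.936 L.
L-methionine: 3.26 mmol/L × 149.2 mg/mmol × 0.936 L = 455.263 mg
magnesium chloride hexahydrate: 14.9 mmol/L × 203.3 g/mol × 0.936 L ÷ 1000 = 2.835 g
pyridoxine hydrochloride: 14.7 µmol/L × 205.6 g/mol × 0.936 L ÷ 1000 = 2.829 mg
disodium phosphate: 9.55 g/L × 0.936 L = 8.939 g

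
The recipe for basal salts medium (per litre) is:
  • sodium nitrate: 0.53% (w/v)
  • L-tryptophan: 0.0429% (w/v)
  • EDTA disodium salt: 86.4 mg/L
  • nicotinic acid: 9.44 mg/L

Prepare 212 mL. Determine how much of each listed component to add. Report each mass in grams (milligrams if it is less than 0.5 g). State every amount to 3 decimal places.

Target volume = 212 mL = 0.212 L.
sodium nitrate: 0.53 g per 100 mL × 212 mL ÷ 100 = 1.124 g
L-tryptophan: 0.0429% w/v = 0.429 g/L → 0.429 × 0.212 L = 0.090948 g = 90.948 mg
EDTA disodium salt: 86.4 mg/L × 0.212 L = 18.317 mg
nicotinic acid: 9.44 mg/L × 0.212 L = 2.001 mg

sodium nitrate 1.124 g; L-tryptophan 90.948 mg; EDTA disodium salt 18.317 mg; nicotinic acid 2.001 mg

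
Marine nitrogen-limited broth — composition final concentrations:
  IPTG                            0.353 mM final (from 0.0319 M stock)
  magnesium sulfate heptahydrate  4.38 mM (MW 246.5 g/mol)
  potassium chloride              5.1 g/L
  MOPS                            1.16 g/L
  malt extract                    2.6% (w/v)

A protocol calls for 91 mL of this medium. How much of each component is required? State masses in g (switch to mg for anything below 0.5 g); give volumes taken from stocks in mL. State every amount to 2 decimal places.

IPTG 1.01 mL; magnesium sulfate heptahydrate 98.25 mg; potassium chloride 464.10 mg; MOPS 105.56 mg; malt extract 2.37 g

Working volume: 91 mL = 0.091 L.
IPTG: V = C2·V2/C1 = 0.353 mM × 91 mL ÷ 31.9 mM = 1.01 mL
magnesium sulfate heptahydrate: 4.38 mmol/L × 246.5 mg/mmol × 0.091 L = 98.25 mg
potassium chloride: 5.1 g/L × 0.091 L = 0.4641 g = 464.10 mg
MOPS: 1.16 g/L × 0.091 L = 0.10556 g = 105.56 mg
malt extract: 2.6 g per 100 mL × 91 mL ÷ 100 = 2.37 g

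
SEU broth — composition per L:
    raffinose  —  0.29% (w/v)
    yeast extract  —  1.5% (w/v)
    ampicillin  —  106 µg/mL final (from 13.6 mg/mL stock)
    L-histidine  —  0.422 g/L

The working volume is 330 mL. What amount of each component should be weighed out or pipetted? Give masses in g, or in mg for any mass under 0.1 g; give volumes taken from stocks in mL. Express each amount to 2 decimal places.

Working volume: 330 mL = 0.33 L.
raffinose: 0.29% w/v = 2.9 g/L → 2.9 × 0.33 L = 0.96 g
yeast extract: 1.5% w/v = 15 g/L → 15 × 0.33 L = 4.95 g
ampicillin: C1V1 = C2V2 → 106 µg/mL × 330 mL ÷ 13600 µg/mL = 2.57 mL
L-histidine: 0.422 g/L × 0.33 L = 0.14 g

raffinose 0.96 g; yeast extract 4.95 g; ampicillin 2.57 mL; L-histidine 0.14 g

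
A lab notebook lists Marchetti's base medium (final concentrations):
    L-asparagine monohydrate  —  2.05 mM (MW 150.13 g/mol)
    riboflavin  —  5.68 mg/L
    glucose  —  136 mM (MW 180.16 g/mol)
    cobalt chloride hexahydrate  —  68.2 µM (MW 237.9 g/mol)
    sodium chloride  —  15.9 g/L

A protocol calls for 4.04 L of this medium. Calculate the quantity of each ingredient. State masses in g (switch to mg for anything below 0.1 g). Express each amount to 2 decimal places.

Scale factor relative to 1 L: 4.04.
L-asparagine monohydrate: 2.05 mmol/L × 150.13 g/mol × 4.04 L ÷ 1000 = 1.24 g
riboflavin: 5.68 mg/L × 4.04 L = 22.95 mg
glucose: 136 mmol/L × 180.16 g/mol × 4.04 L ÷ 1000 = 98.99 g
cobalt chloride hexahydrate: 68.2 µmol/L × 237.9 g/mol × 4.04 L ÷ 1000 = 65.55 mg
sodium chloride: 15.9 g/L × 4.04 L = 64.24 g

L-asparagine monohydrate 1.24 g; riboflavin 22.95 mg; glucose 98.99 g; cobalt chloride hexahydrate 65.55 mg; sodium chloride 64.24 g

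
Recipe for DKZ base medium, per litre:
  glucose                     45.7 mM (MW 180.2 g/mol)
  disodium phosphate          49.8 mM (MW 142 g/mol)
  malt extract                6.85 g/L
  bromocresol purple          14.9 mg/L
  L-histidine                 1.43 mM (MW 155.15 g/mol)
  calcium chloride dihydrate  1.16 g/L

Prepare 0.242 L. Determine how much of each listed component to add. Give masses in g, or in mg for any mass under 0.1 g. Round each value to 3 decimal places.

glucose 1.993 g; disodium phosphate 1.711 g; malt extract 1.658 g; bromocresol purple 3.606 mg; L-histidine 53.691 mg; calcium chloride dihydrate 0.281 g

Working volume: 0.242 L.
glucose: 45.7 mmol/L × 180.2 g/mol × 0.242 L ÷ 1000 = 1.993 g
disodium phosphate: 49.8 mmol/L × 142 g/mol × 0.242 L ÷ 1000 = 1.711 g
malt extract: 6.85 g/L × 0.242 L = 1.658 g
bromocresol purple: 14.9 mg/L × 0.242 L = 3.606 mg
L-histidine: 1.43 mmol/L × 155.15 mg/mmol × 0.242 L = 53.691 mg
calcium chloride dihydrate: 1.16 g/L × 0.242 L = 0.281 g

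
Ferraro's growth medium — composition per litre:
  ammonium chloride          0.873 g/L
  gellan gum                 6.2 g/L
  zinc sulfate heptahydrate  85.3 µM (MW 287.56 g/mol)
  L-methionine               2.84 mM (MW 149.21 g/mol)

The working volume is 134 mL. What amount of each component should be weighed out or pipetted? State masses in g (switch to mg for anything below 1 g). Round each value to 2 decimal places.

ammonium chloride 116.98 mg; gellan gum 830.80 mg; zinc sulfate heptahydrate 3.29 mg; L-methionine 56.78 mg

Scale factor relative to 1 L: 0.134.
ammonium chloride: 0.873 g/L × 0.134 L = 0.116982 g = 116.98 mg
gellan gum: 6.2 g/L × 0.134 L = 0.8308 g = 830.80 mg
zinc sulfate heptahydrate: 85.3 µmol/L × 287.56 g/mol × 0.134 L ÷ 1000 = 3.29 mg
L-methionine: 2.84 mmol/L × 149.21 mg/mmol × 0.134 L = 56.78 mg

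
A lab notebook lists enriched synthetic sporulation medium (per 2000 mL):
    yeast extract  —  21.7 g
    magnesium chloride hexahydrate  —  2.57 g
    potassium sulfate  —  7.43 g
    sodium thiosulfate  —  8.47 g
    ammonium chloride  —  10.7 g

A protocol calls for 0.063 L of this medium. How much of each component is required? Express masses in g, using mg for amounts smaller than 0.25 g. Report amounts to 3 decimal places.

Ratio of target to recipe volume: 63 / 2000 = 0.0315.
yeast extract: 21.7 g × (63 mL / 2000 mL) = 0.684 g
magnesium chloride hexahydrate: 2.57 g × (63 mL / 2000 mL) = 0.080955 g = 80.955 mg
potassium sulfate: 7.43 g × (63 mL / 2000 mL) = 0.234045 g = 234.045 mg
sodium thiosulfate: 8.47 g × (63 mL / 2000 mL) = 0.267 g
ammonium chloride: 10.7 g × (63 mL / 2000 mL) = 0.337 g

yeast extract 0.684 g; magnesium chloride hexahydrate 80.955 mg; potassium sulfate 234.045 mg; sodium thiosulfate 0.267 g; ammonium chloride 0.337 g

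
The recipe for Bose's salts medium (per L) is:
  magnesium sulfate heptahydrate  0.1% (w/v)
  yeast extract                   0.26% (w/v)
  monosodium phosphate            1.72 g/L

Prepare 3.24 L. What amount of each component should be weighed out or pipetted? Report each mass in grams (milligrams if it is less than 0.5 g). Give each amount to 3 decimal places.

Working volume: 3.24 L.
magnesium sulfate heptahydrate: 0.1% w/v = 1 g/L → 1 × 3.24 L = 3.240 g
yeast extract: 0.26% w/v = 2.6 g/L → 2.6 × 3.24 L = 8.424 g
monosodium phosphate: 1.72 g/L × 3.24 L = 5.573 g

magnesium sulfate heptahydrate 3.240 g; yeast extract 8.424 g; monosodium phosphate 5.573 g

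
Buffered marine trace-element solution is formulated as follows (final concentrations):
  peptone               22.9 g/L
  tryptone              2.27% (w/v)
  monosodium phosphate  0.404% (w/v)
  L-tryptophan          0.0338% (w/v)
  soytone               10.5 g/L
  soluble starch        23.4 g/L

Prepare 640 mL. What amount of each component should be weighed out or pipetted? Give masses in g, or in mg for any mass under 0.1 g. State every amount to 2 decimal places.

peptone 14.66 g; tryptone 14.53 g; monosodium phosphate 2.59 g; L-tryptophan 0.22 g; soytone 6.72 g; soluble starch 14.98 g

Target volume = 640 mL = 0.64 L.
peptone: 22.9 g/L × 0.64 L = 14.66 g
tryptone: 2.27 g per 100 mL × 640 mL ÷ 100 = 14.53 g
monosodium phosphate: 0.404 g per 100 mL × 640 mL ÷ 100 = 2.59 g
L-tryptophan: 0.0338 g per 100 mL × 640 mL ÷ 100 = 0.22 g
soytone: 10.5 g/L × 0.64 L = 6.72 g
soluble starch: 23.4 g/L × 0.64 L = 14.98 g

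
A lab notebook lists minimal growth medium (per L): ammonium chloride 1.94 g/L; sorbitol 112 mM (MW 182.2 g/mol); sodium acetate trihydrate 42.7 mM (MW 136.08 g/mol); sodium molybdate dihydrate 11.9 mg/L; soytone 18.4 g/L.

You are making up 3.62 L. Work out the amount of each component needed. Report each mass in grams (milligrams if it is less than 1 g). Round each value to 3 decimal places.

Working volume: 3.62 L.
ammonium chloride: 1.94 g/L × 3.62 L = 7.023 g
sorbitol: 112 mmol/L × 182.2 g/mol × 3.62 L ÷ 1000 = 73.871 g
sodium acetate trihydrate: 42.7 mmol/L × 136.08 g/mol × 3.62 L ÷ 1000 = 21.034 g
sodium molybdate dihydrate: 11.9 mg/L × 3.62 L = 43.078 mg
soytone: 18.4 g/L × 3.62 L = 66.608 g

ammonium chloride 7.023 g; sorbitol 73.871 g; sodium acetate trihydrate 21.034 g; sodium molybdate dihydrate 43.078 mg; soytone 66.608 g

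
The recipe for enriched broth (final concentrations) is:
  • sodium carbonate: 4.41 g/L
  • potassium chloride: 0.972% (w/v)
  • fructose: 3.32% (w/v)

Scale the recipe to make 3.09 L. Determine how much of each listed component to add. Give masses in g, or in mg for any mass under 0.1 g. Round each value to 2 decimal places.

sodium carbonate 13.63 g; potassium chloride 30.03 g; fructose 102.59 g

Working volume: 3.09 L.
sodium carbonate: 4.41 g/L × 3.09 L = 13.63 g
potassium chloride: 0.972 g per 100 mL × 3090 mL ÷ 100 = 30.03 g
fructose: 3.32 g per 100 mL × 3090 mL ÷ 100 = 102.59 g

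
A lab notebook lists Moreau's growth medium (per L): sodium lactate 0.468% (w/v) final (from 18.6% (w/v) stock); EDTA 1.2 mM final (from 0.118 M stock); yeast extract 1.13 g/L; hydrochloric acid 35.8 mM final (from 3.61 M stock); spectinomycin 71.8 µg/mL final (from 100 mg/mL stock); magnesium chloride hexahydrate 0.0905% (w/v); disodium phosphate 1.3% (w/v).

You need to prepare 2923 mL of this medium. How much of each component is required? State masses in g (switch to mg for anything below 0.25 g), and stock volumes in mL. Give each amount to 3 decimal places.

Target volume = 2923 mL = 2.923 L.
sodium lactate: dilute stock: 0.468% ÷ 18.6% × 2923 mL = 73.546 mL
EDTA: dilute stock: 1.2 mM × 2923 mL ÷ 118 mM = 29.725 mL
yeast extract: 1.13 g/L × 2.923 L = 3.303 g
hydrochloric acid: C1V1 = C2V2 → 35.8 mM × 2923 mL ÷ 3610 mM = 28.987 mL
spectinomycin: V = C2·V2/C1 = 71.8 µg/mL × 2923 mL ÷ 100000 µg/mL = 2.099 mL
magnesium chloride hexahydrate: 0.0905 g per 100 mL × 2923 mL ÷ 100 = 2.645 g
disodium phosphate: 1.3 g per 100 mL × 2923 mL ÷ 100 = 37.999 g

sodium lactate 73.546 mL; EDTA 29.725 mL; yeast extract 3.303 g; hydrochloric acid 28.987 mL; spectinomycin 2.099 mL; magnesium chloride hexahydrate 2.645 g; disodium phosphate 37.999 g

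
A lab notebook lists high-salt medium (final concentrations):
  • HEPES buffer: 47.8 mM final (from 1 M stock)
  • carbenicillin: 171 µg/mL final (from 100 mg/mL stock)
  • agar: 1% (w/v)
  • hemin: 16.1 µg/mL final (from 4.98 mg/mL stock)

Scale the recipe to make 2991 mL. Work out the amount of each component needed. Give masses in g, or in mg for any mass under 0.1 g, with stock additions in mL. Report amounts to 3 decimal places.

HEPES buffer 142.970 mL; carbenicillin 5.115 mL; agar 29.910 g; hemin 9.670 mL

Scale factor relative to 1 L: 2.991.
HEPES buffer: dilute stock: 47.8 mM × 2991 mL ÷ 1000 mM = 142.970 mL
carbenicillin: C1V1 = C2V2 → 171 µg/mL × 2991 mL ÷ 100000 µg/mL = 5.115 mL
agar: 1% w/v = 10 g/L → 10 × 2.991 L = 29.910 g
hemin: C1V1 = C2V2 → 16.1 µg/mL × 2991 mL ÷ 4980 µg/mL = 9.670 mL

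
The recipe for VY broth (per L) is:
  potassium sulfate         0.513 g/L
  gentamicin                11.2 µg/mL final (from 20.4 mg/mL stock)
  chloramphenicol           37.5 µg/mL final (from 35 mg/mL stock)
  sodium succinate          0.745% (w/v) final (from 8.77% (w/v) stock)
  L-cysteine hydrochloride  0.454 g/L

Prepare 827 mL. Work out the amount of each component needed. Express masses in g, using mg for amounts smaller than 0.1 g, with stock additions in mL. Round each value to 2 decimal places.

Working volume: 827 mL = 0.827 L.
potassium sulfate: 0.513 g/L × 0.827 L = 0.42 g
gentamicin: dilute stock: 11.2 µg/mL × 827 mL ÷ 20400 µg/mL = 0.45 mL
chloramphenicol: C1V1 = C2V2 → 37.5 µg/mL × 827 mL ÷ 35000 µg/mL = 0.89 mL
sodium succinate: V = C2·V2/C1 = 0.745% ÷ 8.77% × 827 mL = 70.25 mL
L-cysteine hydrochloride: 0.454 g/L × 0.827 L = 0.38 g

potassium sulfate 0.42 g; gentamicin 0.45 mL; chloramphenicol 0.89 mL; sodium succinate 70.25 mL; L-cysteine hydrochloride 0.38 g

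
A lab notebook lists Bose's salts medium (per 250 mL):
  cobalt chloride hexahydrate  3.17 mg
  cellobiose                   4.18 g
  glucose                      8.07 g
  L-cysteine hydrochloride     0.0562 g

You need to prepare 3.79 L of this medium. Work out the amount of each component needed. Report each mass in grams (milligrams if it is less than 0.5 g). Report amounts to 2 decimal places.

cobalt chloride hexahydrate 48.06 mg; cellobiose 63.37 g; glucose 122.34 g; L-cysteine hydrochloride 0.85 g

Scale factor = 3790 mL / 250 mL = 15.16.
cobalt chloride hexahydrate: 3.17 mg × (3790 mL / 250 mL) = 48.06 mg
cellobiose: 4.18 g × (3790 mL / 250 mL) = 63.37 g
glucose: 8.07 g × (3790 mL / 250 mL) = 122.34 g
L-cysteine hydrochloride: 0.0562 g × (3790 mL / 250 mL) = 0.85 g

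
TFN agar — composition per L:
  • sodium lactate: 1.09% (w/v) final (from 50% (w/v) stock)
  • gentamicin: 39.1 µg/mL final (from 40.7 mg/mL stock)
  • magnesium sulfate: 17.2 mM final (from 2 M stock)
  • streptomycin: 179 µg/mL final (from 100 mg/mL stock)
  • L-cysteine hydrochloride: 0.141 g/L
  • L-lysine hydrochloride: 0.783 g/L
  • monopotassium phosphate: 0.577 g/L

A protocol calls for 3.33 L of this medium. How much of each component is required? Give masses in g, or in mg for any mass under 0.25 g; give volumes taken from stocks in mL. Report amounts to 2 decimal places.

Working volume: 3.33 L.
sodium lactate: V = C2·V2/C1 = 1.09% ÷ 50% × 3330 mL = 72.59 mL
gentamicin: V = C2·V2/C1 = 39.1 µg/mL × 3330 mL ÷ 40700 µg/mL = 3.20 mL
magnesium sulfate: C1V1 = C2V2 → 17.2 mM × 3330 mL ÷ 2000 mM = 28.64 mL
streptomycin: C1V1 = C2V2 → 179 µg/mL × 3330 mL ÷ 100000 µg/mL = 5.96 mL
L-cysteine hydrochloride: 0.141 g/L × 3.33 L = 0.47 g
L-lysine hydrochloride: 0.783 g/L × 3.33 L = 2.61 g
monopotassium phosphate: 0.577 g/L × 3.33 L = 1.92 g

sodium lactate 72.59 mL; gentamicin 3.20 mL; magnesium sulfate 28.64 mL; streptomycin 5.96 mL; L-cysteine hydrochloride 0.47 g; L-lysine hydrochloride 2.61 g; monopotassium phosphate 1.92 g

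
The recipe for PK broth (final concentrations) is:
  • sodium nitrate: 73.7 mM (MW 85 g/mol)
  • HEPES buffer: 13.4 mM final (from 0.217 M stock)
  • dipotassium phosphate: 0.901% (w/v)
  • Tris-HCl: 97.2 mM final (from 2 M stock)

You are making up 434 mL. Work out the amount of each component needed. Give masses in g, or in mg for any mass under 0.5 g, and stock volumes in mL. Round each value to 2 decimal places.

sodium nitrate 2.72 g; HEPES buffer 26.80 mL; dipotassium phosphate 3.91 g; Tris-HCl 21.09 mL

Target volume = 434 mL = 0.434 L.
sodium nitrate: 73.7 mmol/L × 85 g/mol × 0.434 L ÷ 1000 = 2.72 g
HEPES buffer: C1V1 = C2V2 → 13.4 mM × 434 mL ÷ 217 mM = 26.80 mL
dipotassium phosphate: 0.901% w/v = 9.01 g/L → 9.01 × 0.434 L = 3.91 g
Tris-HCl: dilute stock: 97.2 mM × 434 mL ÷ 2000 mM = 21.09 mL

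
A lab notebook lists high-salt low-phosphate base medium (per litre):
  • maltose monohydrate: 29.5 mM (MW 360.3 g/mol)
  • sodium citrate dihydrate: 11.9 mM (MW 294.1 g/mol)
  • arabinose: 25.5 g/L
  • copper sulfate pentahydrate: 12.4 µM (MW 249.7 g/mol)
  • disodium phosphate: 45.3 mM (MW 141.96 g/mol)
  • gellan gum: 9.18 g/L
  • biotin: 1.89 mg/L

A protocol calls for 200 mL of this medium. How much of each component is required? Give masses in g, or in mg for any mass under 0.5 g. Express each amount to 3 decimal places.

maltose monohydrate 2.126 g; sodium citrate dihydrate 0.700 g; arabinose 5.100 g; copper sulfate pentahydrate 0.619 mg; disodium phosphate 1.286 g; gellan gum 1.836 g; biotin 0.378 mg

Working volume: 200 mL = 0.2 L.
maltose monohydrate: 29.5 mmol/L × 360.3 g/mol × 0.2 L ÷ 1000 = 2.126 g
sodium citrate dihydrate: 11.9 mmol/L × 294.1 g/mol × 0.2 L ÷ 1000 = 0.700 g
arabinose: 25.5 g/L × 0.2 L = 5.100 g
copper sulfate pentahydrate: 12.4 µmol/L × 249.7 g/mol × 0.2 L ÷ 1000 = 0.619 mg
disodium phosphate: 45.3 mmol/L × 141.96 g/mol × 0.2 L ÷ 1000 = 1.286 g
gellan gum: 9.18 g/L × 0.2 L = 1.836 g
biotin: 1.89 mg/L × 0.2 L = 0.378 mg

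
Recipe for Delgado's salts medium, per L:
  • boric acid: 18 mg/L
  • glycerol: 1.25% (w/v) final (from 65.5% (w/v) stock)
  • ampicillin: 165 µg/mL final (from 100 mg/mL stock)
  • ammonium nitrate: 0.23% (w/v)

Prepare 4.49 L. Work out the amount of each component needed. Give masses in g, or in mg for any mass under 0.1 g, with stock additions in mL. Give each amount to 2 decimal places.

boric acid 80.82 mg; glycerol 85.69 mL; ampicillin 7.41 mL; ammonium nitrate 10.33 g

Scale factor relative to 1 L: 4.49.
boric acid: 18 mg/L × 4.49 L = 80.82 mg
glycerol: C1V1 = C2V2 → 1.25% ÷ 65.5% × 4490 mL = 85.69 mL
ampicillin: dilute stock: 165 µg/mL × 4490 mL ÷ 100000 µg/mL = 7.41 mL
ammonium nitrate: 0.23 g per 100 mL × 4490 mL ÷ 100 = 10.33 g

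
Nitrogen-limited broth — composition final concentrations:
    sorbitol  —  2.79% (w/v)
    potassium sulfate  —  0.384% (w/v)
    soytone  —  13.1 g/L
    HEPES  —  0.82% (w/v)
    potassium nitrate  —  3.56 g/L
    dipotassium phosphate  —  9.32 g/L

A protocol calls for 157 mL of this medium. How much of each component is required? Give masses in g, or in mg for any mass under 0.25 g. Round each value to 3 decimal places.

sorbitol 4.380 g; potassium sulfate 0.603 g; soytone 2.057 g; HEPES 1.287 g; potassium nitrate 0.559 g; dipotassium phosphate 1.463 g

Target volume = 157 mL = 0.157 L.
sorbitol: 2.79 g per 100 mL × 157 mL ÷ 100 = 4.380 g
potassium sulfate: 0.384 g per 100 mL × 157 mL ÷ 100 = 0.603 g
soytone: 13.1 g/L × 0.157 L = 2.057 g
HEPES: 0.82% w/v = 8.2 g/L → 8.2 × 0.157 L = 1.287 g
potassium nitrate: 3.56 g/L × 0.157 L = 0.559 g
dipotassium phosphate: 9.32 g/L × 0.157 L = 1.463 g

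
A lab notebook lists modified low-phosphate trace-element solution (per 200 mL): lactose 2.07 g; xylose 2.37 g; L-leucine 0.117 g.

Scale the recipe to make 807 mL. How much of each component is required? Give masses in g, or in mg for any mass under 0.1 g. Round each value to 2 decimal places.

Scale factor = 807 mL / 200 mL = 4.035.
lactose: 2.07 g × (807 mL / 200 mL) = 8.35 g
xylose: 2.37 g × (807 mL / 200 mL) = 9.56 g
L-leucine: 0.117 g × (807 mL / 200 mL) = 0.47 g

lactose 8.35 g; xylose 9.56 g; L-leucine 0.47 g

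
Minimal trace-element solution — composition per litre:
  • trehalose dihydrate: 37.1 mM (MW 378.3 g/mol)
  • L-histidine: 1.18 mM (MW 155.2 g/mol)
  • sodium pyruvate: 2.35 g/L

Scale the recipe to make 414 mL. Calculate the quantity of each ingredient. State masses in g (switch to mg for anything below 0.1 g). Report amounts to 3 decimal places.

Working volume: 414 mL = 0.414 L.
trehalose dihydrate: 37.1 mmol/L × 378.3 g/mol × 0.414 L ÷ 1000 = 5.810 g
L-histidine: 1.18 mmol/L × 155.2 mg/mmol × 0.414 L = 75.818 mg
sodium pyruvate: 2.35 g/L × 0.414 L = 0.973 g

trehalose dihydrate 5.810 g; L-histidine 75.818 mg; sodium pyruvate 0.973 g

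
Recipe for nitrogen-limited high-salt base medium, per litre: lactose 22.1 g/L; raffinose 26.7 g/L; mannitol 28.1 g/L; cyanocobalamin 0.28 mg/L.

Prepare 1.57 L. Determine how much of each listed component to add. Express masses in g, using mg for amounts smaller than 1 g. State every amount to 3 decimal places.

Scale factor relative to 1 L: 1.57.
lactose: 22.1 g/L × 1.57 L = 34.697 g
raffinose: 26.7 g/L × 1.57 L = 41.919 g
mannitol: 28.1 g/L × 1.57 L = 44.117 g
cyanocobalamin: 0.28 mg/L × 1.57 L = 0.440 mg

lactose 34.697 g; raffinose 41.919 g; mannitol 44.117 g; cyanocobalamin 0.440 mg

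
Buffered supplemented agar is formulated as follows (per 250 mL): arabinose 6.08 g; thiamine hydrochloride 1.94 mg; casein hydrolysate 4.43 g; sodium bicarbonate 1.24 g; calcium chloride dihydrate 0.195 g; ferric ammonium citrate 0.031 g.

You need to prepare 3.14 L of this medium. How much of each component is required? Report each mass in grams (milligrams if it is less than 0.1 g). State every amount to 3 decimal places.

Scale factor = 3140 mL / 250 mL = 12.56.
arabinose: 6.08 g × (3140 mL / 250 mL) = 76.365 g
thiamine hydrochloride: 1.94 mg × (3140 mL / 250 mL) = 24.366 mg
casein hydrolysate: 4.43 g × (3140 mL / 250 mL) = 55.641 g
sodium bicarbonate: 1.24 g × (3140 mL / 250 mL) = 15.574 g
calcium chloride dihydrate: 0.195 g × (3140 mL / 250 mL) = 2.449 g
ferric ammonium citrate: 0.031 g × (3140 mL / 250 mL) = 0.389 g

arabinose 76.365 g; thiamine hydrochloride 24.366 mg; casein hydrolysate 55.641 g; sodium bicarbonate 15.574 g; calcium chloride dihydrate 2.449 g; ferric ammonium citrate 0.389 g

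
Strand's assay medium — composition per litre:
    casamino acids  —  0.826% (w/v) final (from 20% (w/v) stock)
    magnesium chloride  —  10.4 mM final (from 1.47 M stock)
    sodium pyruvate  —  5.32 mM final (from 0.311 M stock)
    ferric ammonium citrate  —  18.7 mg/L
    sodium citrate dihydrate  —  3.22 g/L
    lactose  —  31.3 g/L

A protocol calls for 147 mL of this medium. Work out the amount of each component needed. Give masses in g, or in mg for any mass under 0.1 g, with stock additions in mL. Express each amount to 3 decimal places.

casamino acids 6.071 mL; magnesium chloride 1.040 mL; sodium pyruvate 2.515 mL; ferric ammonium citrate 2.749 mg; sodium citrate dihydrate 0.473 g; lactose 4.601 g

Target volume = 147 mL = 0.147 L.
casamino acids: V = C2·V2/C1 = 0.826% ÷ 20% × 147 mL = 6.071 mL
magnesium chloride: C1V1 = C2V2 → 10.4 mM × 147 mL ÷ 1470 mM = 1.040 mL
sodium pyruvate: dilute stock: 5.32 mM × 147 mL ÷ 311 mM = 2.515 mL
ferric ammonium citrate: 18.7 mg/L × 0.147 L = 2.749 mg
sodium citrate dihydrate: 3.22 g/L × 0.147 L = 0.473 g
lactose: 31.3 g/L × 0.147 L = 4.601 g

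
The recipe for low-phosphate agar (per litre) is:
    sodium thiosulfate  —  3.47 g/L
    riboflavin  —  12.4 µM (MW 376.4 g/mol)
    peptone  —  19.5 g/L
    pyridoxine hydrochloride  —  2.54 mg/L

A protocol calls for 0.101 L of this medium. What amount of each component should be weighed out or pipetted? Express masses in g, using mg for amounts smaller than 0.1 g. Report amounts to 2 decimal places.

Working volume: 0.101 L.
sodium thiosulfate: 3.47 g/L × 0.101 L = 0.35 g
riboflavin: 12.4 µmol/L × 376.4 g/mol × 0.101 L ÷ 1000 = 0.47 mg
peptone: 19.5 g/L × 0.101 L = 1.97 g
pyridoxine hydrochloride: 2.54 mg/L × 0.101 L = 0.26 mg

sodium thiosulfate 0.35 g; riboflavin 0.47 mg; peptone 1.97 g; pyridoxine hydrochloride 0.26 mg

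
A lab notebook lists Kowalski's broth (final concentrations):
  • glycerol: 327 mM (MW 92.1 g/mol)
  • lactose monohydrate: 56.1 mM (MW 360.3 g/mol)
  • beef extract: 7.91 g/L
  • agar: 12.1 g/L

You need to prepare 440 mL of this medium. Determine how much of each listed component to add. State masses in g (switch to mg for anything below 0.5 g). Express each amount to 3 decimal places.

glycerol 13.251 g; lactose monohydrate 8.894 g; beef extract 3.480 g; agar 5.324 g

Target volume = 440 mL = 0.44 L.
glycerol: 327 mmol/L × 92.1 g/mol × 0.44 L ÷ 1000 = 13.251 g
lactose monohydrate: 56.1 mmol/L × 360.3 g/mol × 0.44 L ÷ 1000 = 8.894 g
beef extract: 7.91 g/L × 0.44 L = 3.480 g
agar: 12.1 g/L × 0.44 L = 5.324 g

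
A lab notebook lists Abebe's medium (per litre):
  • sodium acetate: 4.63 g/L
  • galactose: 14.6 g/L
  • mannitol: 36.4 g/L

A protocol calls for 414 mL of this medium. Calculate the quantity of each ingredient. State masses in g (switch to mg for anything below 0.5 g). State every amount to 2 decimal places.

Target volume = 414 mL = 0.414 L.
sodium acetate: 4.63 g/L × 0.414 L = 1.92 g
galactose: 14.6 g/L × 0.414 L = 6.04 g
mannitol: 36.4 g/L × 0.414 L = 15.07 g

sodium acetate 1.92 g; galactose 6.04 g; mannitol 15.07 g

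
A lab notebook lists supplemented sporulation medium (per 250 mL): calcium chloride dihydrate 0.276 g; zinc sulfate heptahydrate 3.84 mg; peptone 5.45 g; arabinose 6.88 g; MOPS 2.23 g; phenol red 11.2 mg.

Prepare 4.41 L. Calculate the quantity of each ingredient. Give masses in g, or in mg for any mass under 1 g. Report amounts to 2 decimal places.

Ratio of target to recipe volume: 4410 / 250 = 17.64.
calcium chloride dihydrate: 0.276 g × (4410 mL / 250 mL) = 4.87 g
zinc sulfate heptahydrate: 3.84 mg × (4410 mL / 250 mL) = 67.74 mg
peptone: 5.45 g × (4410 mL / 250 mL) = 96.14 g
arabinose: 6.88 g × (4410 mL / 250 mL) = 121.36 g
MOPS: 2.23 g × (4410 mL / 250 mL) = 39.34 g
phenol red: 11.2 mg × (4410 mL / 250 mL) = 197.57 mg

calcium chloride dihydrate 4.87 g; zinc sulfate heptahydrate 67.74 mg; peptone 96.14 g; arabinose 121.36 g; MOPS 39.34 g; phenol red 197.57 mg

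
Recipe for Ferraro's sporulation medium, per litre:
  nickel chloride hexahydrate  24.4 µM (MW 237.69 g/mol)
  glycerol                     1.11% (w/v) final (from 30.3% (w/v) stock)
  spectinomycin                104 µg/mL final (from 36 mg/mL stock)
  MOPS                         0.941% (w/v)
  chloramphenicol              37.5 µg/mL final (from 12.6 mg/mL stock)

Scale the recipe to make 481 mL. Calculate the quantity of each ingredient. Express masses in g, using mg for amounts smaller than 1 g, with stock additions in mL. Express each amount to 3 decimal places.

Scale factor relative to 1 L: 0.481.
nickel chloride hexahydrate: 24.4 µmol/L × 237.69 g/mol × 0.481 L ÷ 1000 = 2.790 mg
glycerol: C1V1 = C2V2 → 1.11% ÷ 30.3% × 481 mL = 17.621 mL
spectinomycin: V = C2·V2/C1 = 104 µg/mL × 481 mL ÷ 36000 µg/mL = 1.390 mL
MOPS: 0.941% w/v = 9.41 g/L → 9.41 × 0.481 L = 4.526 g
chloramphenicol: V = C2·V2/C1 = 37.5 µg/mL × 481 mL ÷ 12600 µg/mL = 1.432 mL

nickel chloride hexahydrate 2.790 mg; glycerol 17.621 mL; spectinomycin 1.390 mL; MOPS 4.526 g; chloramphenicol 1.432 mL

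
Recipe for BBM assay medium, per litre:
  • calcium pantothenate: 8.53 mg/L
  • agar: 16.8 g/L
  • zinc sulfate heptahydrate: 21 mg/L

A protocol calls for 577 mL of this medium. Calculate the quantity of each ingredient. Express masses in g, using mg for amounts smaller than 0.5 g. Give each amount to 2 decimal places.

Target volume = 577 mL = 0.577 L.
calcium pantothenate: 8.53 mg/L × 0.577 L = 4.92 mg
agar: 16.8 g/L × 0.577 L = 9.69 g
zinc sulfate heptahydrate: 21 mg/L × 0.577 L = 12.12 mg

calcium pantothenate 4.92 mg; agar 9.69 g; zinc sulfate heptahydrate 12.12 mg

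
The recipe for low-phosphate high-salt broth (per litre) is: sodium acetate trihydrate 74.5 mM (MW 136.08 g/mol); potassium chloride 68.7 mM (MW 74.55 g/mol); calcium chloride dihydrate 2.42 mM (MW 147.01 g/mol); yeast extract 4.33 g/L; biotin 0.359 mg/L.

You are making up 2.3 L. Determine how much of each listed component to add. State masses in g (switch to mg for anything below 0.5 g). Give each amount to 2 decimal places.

sodium acetate trihydrate 23.32 g; potassium chloride 11.78 g; calcium chloride dihydrate 0.82 g; yeast extract 9.96 g; biotin 0.83 mg

Working volume: 2.3 L.
sodium acetate trihydrate: 74.5 mmol/L × 136.08 g/mol × 2.3 L ÷ 1000 = 23.32 g
potassium chloride: 68.7 mmol/L × 74.55 g/mol × 2.3 L ÷ 1000 = 11.78 g
calcium chloride dihydrate: 2.42 mmol/L × 147.01 g/mol × 2.3 L ÷ 1000 = 0.82 g
yeast extract: 4.33 g/L × 2.3 L = 9.96 g
biotin: 0.359 mg/L × 2.3 L = 0.83 mg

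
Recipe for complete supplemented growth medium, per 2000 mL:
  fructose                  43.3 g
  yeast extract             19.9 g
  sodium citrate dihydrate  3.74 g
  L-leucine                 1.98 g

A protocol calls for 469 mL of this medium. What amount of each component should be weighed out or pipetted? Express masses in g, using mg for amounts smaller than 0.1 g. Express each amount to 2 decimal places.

fructose 10.15 g; yeast extract 4.67 g; sodium citrate dihydrate 0.88 g; L-leucine 0.46 g

Ratio of target to recipe volume: 469 / 2000 = 0.2345.
fructose: 43.3 g × (469 mL / 2000 mL) = 10.15 g
yeast extract: 19.9 g × (469 mL / 2000 mL) = 4.67 g
sodium citrate dihydrate: 3.74 g × (469 mL / 2000 mL) = 0.88 g
L-leucine: 1.98 g × (469 mL / 2000 mL) = 0.46 g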